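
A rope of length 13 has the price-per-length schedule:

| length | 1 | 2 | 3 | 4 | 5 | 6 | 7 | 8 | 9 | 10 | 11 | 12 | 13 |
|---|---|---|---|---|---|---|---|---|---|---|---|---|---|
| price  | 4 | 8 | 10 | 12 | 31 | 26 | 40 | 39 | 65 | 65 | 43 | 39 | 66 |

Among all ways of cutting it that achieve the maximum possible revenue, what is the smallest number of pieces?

3

Consider every possible first cut. r[k] is the best of p[i]+r[k−i] over all sellable i≤k.
r[1] = 4
r[2] = 8  (first piece 1, then r[1]=4)
r[3] = 12  (first piece 1, then r[2]=8)
r[4] = 16  (first piece 1, then r[3]=12)
r[5] = 31
r[6] = 35  (first piece 1, then r[5]=31)
r[7] = 40
r[8] = 44  (first piece 1, then r[7]=40)
r[9] = 65
r[10] = 69  (first piece 1, then r[9]=65)
r[11] = 73  (first piece 1, then r[10]=69)
r[12] = 77  (first piece 1, then r[11]=73)
r[13] = 81  (first piece 1, then r[12]=77)
Maximum revenue is 81.
Now minimize piece count subject to staying optimal: for each k, pieces[k] = 1 + min over i with p[i]+r[k−i]=r[k] of pieces[k−i].
pieces[10] = 2
pieces[11] = 2
pieces[12] = 3
pieces[13] = 3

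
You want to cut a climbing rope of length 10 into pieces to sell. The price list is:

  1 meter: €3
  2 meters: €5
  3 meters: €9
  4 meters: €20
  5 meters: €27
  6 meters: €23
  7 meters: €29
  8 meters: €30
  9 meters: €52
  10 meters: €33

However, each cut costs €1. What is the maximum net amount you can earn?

Let v[k] be the best obtainable value from length k. For each k, try every first piece i and keep the best of price[i] + v[k−i] minus the 1 cut fee when i<k.
v[1] = 3
v[2] = max(3+3-1, 5+0) = 5
v[3] = max(3+5-1, 5+3-1, 9+0) = 9
v[4] = max(3+9-1, 5+5-1, 9+3-1, 20+0) = 20
v[5] = max(3+20-1, 5+9-1, 9+5-1, 20+3-1, 27+0) = 27
v[6] = max(3+27-1, 5+20-1, 9+9-1, 20+5-1, 27+3-1, 23+0) = 29
v[7] = max(3+29-1, 5+27-1, 9+20-1, …, 23+3-1, 29+0) = 31
v[8] = max(3+31-1, 5+29-1, 9+27-1, …, 29+3-1, 30+0) = 39
v[9] = max(3+39-1, 5+31-1, 9+29-1, …, 30+3-1, 52+0) = 52
v[10] = max(3+52-1, 5+39-1, 9+31-1, …, 52+3-1, 33+0) = 54
One optimal plan: pieces 9 + 1 (1 cut) → €55 − €1 = €54.

54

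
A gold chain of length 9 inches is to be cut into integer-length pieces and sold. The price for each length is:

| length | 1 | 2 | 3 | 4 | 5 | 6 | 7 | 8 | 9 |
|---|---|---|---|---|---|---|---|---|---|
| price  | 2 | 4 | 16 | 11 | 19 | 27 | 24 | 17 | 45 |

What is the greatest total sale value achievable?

Consider every possible first cut. v[k] is the best of p[i]+v[k−i] over all sellable i≤k.
v[1] = 2
v[2] = max(2+2, 4+0) = 4
v[3] = max(2+4, 4+2, 16+0) = 16
v[4] = max(2+16, 4+4, 16+2, 11+0) = 18
v[5] = max(2+18, 4+16, 16+4, 11+2, 19+0) = 20
v[6] = max(2+20, 4+18, 16+16, 11+4, 19+2, 27+0) = 32
v[7] = max(2+32, 4+20, 16+18, …, 27+2, 24+0) = 34
v[8] = max(2+34, 4+32, 16+20, …, 24+2, 17+0) = 36
v[9] = max(2+36, 4+34, 16+32, …, 17+2, 45+0) = 48
One optimal cutting: 3 + 3 + 3 → $16 + $16 + $16 = $48.

48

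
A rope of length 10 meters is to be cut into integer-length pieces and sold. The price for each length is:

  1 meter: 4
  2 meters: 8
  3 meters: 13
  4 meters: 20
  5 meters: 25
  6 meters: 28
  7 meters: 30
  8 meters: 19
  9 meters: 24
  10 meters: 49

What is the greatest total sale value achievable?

50

Build best[k] bottom-up: best[k] = max over allowed piece i of (p[i] + best[k−i]).
best[1] = 4
best[2] = max(4+4, 8+0) = 8
best[3] = max(4+8, 8+4, 13+0) = 13
best[4] = max(4+13, 8+8, 13+4, 20+0) = 20
best[5] = max(4+20, 8+13, 13+8, 20+4, 25+0) = 25
best[6] = max(4+25, 8+20, 13+13, 20+8, 25+4, 28+0) = 29
best[7] = max(4+29, 8+25, 13+20, …, 28+4, 30+0) = 33
best[8] = max(4+33, 8+29, 13+25, …, 30+4, 19+0) = 40
best[9] = max(4+40, 8+33, 13+29, …, 19+4, 24+0) = 45
best[10] = max(4+45, 8+40, 13+33, …, 24+4, 49+0) = 50
One optimal cutting: 5 + 5 → 25 + 25 = 50.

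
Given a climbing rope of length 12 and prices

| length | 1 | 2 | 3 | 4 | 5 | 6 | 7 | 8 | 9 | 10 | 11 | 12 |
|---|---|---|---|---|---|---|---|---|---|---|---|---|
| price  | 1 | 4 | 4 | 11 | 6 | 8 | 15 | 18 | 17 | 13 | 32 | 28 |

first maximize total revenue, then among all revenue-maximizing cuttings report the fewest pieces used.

2

Consider every possible first cut. r[k] is the best of p[i]+r[k−i] over all sellable i≤k.
r[1] = 1
r[2] = 4
r[3] = 5  (first piece 1, then r[2]=4)
r[4] = 11
r[5] = 12  (first piece 1, then r[4]=11)
r[6] = 15  (first piece 2, then r[4]=11)
r[7] = 16  (first piece 1, then r[6]=15)
r[8] = 22  (first piece 4, then r[4]=11)
r[9] = 23  (first piece 1, then r[8]=22)
r[10] = 26  (first piece 2, then r[8]=22)
r[11] = 32
r[12] = 33  (first piece 1, then r[11]=32)
Maximum revenue is €33.
Now minimize piece count subject to staying optimal: for each k, pieces[k] = 1 + min over i with p[i]+r[k−i]=r[k] of pieces[k−i].
pieces[9] = 3
pieces[10] = 3
pieces[11] = 1
pieces[12] = 2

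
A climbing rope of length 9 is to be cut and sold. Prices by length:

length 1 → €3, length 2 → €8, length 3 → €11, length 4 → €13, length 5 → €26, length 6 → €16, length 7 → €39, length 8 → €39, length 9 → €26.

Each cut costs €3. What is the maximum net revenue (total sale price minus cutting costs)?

44

Let net[k] be the best obtainable value from length k. For each k, try every first piece i and keep the best of price[i] + net[k−i] minus the 3 cut fee when i<k.
net[1] = 3
net[2] = max(3+3-3, 8+0) = 8
net[3] = max(3+8-3, 8+3-3, 11+0) = 11
net[4] = max(3+11-3, 8+8-3, 11+3-3, 13+0) = 13
net[5] = max(3+13-3, 8+11-3, 11+8-3, 13+3-3, 26+0) = 26
net[6] = max(3+26-3, 8+13-3, 11+11-3, 13+8-3, 26+3-3, 16+0) = 26
net[7] = max(3+26-3, 8+26-3, 11+13-3, …, 16+3-3, 39+0) = 39
net[8] = max(3+39-3, 8+26-3, 11+26-3, …, 39+3-3, 39+0) = 39
net[9] = max(3+39-3, 8+39-3, 11+26-3, …, 39+3-3, 26+0) = 44
One optimal plan: pieces 7 + 2 (1 cut) → €47 − €3 = €44.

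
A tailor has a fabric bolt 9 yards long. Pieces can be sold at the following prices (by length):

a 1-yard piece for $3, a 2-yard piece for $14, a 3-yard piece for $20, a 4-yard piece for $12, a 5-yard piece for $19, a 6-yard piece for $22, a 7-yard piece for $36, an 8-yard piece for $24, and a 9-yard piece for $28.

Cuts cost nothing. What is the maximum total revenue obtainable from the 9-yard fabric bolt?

Consider every possible first cut. R[k] is the best of p[i]+R[k−i] over all sellable i≤k.
R[1] = 3
R[2] = max(3+3, 14+0) = 14
R[3] = max(3+14, 14+3, 20+0) = 20
R[4] = max(3+20, 14+14, 20+3, 12+0) = 28
R[5] = max(3+28, 14+20, 20+14, 12+3, 19+0) = 34
R[6] = max(3+34, 14+28, 20+20, 12+14, 19+3, 22+0) = 42
R[7] = max(3+42, 14+34, 20+28, …, 22+3, 36+0) = 48
R[8] = max(3+48, 14+42, 20+34, …, 36+3, 24+0) = 56
R[9] = max(3+56, 14+48, 20+42, …, 24+3, 28+0) = 62
One optimal cutting: 3 + 2 + 2 + 2 → $20 + $14 + $14 + $14 = $62.

62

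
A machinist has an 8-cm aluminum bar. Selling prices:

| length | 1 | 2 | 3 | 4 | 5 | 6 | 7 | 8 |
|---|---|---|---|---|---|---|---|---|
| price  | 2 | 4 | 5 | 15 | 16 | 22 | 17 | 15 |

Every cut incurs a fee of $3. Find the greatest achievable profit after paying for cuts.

Build r[k] bottom-up: r[k] = max over allowed piece i of (p[i] + r[k−i]) − 3 per cut.
r[1] = 2
r[2] = 4
r[3] = 5
r[4] = 15
r[5] = 16
r[6] = 22
r[7] = 21  (first piece 1, then r[6]=22)
r[8] = 27  (first piece 4, then r[4]=15)
One optimal plan: pieces 4 + 4 (1 cut) → $30 − $3 = $27.

27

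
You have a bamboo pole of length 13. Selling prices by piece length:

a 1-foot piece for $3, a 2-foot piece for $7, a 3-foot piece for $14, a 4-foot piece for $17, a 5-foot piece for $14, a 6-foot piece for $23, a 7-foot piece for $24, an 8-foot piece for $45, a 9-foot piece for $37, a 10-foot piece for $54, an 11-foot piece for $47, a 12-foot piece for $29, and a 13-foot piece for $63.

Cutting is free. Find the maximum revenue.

Consider every possible first cut. R[k] is the best of p[i]+R[k−i] over all sellable i≤k.
R[1] = 3
R[2] = 7
R[3] = 14
R[4] = 17  (first piece 1, then R[3]=14)
R[5] = 21  (first piece 2, then R[3]=14)
R[6] = 28  (first piece 3, then R[3]=14)
R[7] = 31  (first piece 1, then R[6]=28)
R[8] = 45
R[9] = 48  (first piece 1, then R[8]=45)
R[10] = 54
R[11] = 59  (first piece 3, then R[8]=45)
R[12] = 62  (first piece 1, then R[11]=59)
R[13] = 68  (first piece 3, then R[10]=54)
One optimal cutting: 10 + 3 → $54 + $14 = $68.

68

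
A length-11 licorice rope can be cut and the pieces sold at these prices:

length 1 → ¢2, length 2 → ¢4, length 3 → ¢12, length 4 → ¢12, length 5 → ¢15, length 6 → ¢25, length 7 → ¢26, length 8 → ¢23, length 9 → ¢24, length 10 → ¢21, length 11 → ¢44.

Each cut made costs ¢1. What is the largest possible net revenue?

Let net[k] be the best obtainable value from length k. For each k, try every first piece i and keep the best of price[i] + net[k−i] minus the 1 cut fee when i<k.
net[1] = 2
net[2] = 4
net[3] = 12
net[4] = 13  (first piece 1, then net[3]=12)
net[5] = 15  (first piece 2, then net[3]=12)
net[6] = 25
net[7] = 26  (first piece 1, then net[6]=25)
net[8] = 28  (first piece 2, then net[6]=25)
net[9] = 36  (first piece 3, then net[6]=25)
net[10] = 37  (first piece 1, then net[9]=36)
net[11] = 44
Best is to make no cuts and sell whole for ¢44.

44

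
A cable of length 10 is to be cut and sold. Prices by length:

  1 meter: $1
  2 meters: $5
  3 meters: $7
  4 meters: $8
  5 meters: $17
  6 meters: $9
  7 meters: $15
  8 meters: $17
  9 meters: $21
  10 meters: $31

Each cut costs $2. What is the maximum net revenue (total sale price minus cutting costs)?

Build v[k] bottom-up: v[k] = max over allowed piece i of (p[i] + v[k−i]) − 2 per cut.
v[1] = 1
v[2] = max(1+1-2, 5+0) = 5
v[3] = max(1+5-2, 5+1-2, 7+0) = 7
v[4] = max(1+7-2, 5+5-2, 7+1-2, 8+0) = 8
v[5] = max(1+8-2, 5+7-2, 7+5-2, 8+1-2, 17+0) = 17
v[6] = max(1+17-2, 5+8-2, 7+7-2, 8+5-2, 17+1-2, 9+0) = 16
v[7] = max(1+16-2, 5+17-2, 7+8-2, …, 9+1-2, 15+0) = 20
v[8] = max(1+20-2, 5+16-2, 7+17-2, …, 15+1-2, 17+0) = 22
v[9] = max(1+22-2, 5+20-2, 7+16-2, …, 17+1-2, 21+0) = 23
v[10] = max(1+23-2, 5+22-2, 7+20-2, …, 21+1-2, 31+0) = 32
One optimal plan: pieces 5 + 5 (1 cut) → $34 − $2 = $32.

32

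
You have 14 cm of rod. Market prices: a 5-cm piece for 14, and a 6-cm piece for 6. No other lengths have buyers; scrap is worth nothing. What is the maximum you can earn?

Let f[k] be the best obtainable value from length k. For each k, try every first piece i and keep the best of price[i] + f[k−i].
f[1] = 0
f[2] = 0
f[3] = 0
f[4] = 0
f[5] = 14
f[6] = 14
f[7] = 14
f[8] = 14
f[9] = 14
f[10] = 28  (first piece 5, then f[5]=14)
f[11] = 28
f[12] = 28
f[13] = 28
f[14] = 28
One optimal cutting: pieces 5 + 5 with 4 cm of scrap → 28.

28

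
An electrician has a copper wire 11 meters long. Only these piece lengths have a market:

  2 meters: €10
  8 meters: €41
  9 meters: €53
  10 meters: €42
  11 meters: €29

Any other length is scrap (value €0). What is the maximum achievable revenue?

63

Let r[k] be the best obtainable value from length k. For each k, try every first piece i and keep the best of price[i] + r[k−i].
r[1] = 0
r[2] = 10
r[3] = 10
r[4] = 20  (first piece 2, then r[2]=10)
r[5] = 20
r[6] = 30  (first piece 2, then r[4]=20)
r[7] = 30
r[8] = max(10+30, 41+0) = 41
r[9] = max(10+30, 41+0, 53+0) = 53
r[10] = max(10+41, 41+10, 53+0, 42+0) = 53
r[11] = max(10+53, 41+10, 53+10, 42+0, 29+0) = 63
One optimal cutting: 9 + 2 → €63.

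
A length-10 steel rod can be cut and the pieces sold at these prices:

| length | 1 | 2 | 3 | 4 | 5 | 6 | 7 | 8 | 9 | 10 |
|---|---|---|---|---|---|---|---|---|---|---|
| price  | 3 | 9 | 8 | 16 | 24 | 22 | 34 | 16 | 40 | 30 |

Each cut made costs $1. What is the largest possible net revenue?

47

Let r[k] be the best obtainable value from length k. For each k, try every first piece i and keep the best of price[i] + r[k−i] minus the 1 cut fee when i<k.
r[1] = 3
r[2] = 9
r[3] = 11  (first piece 1, then r[2]=9)
r[4] = 17  (first piece 2, then r[2]=9)
r[5] = 24
r[6] = 26  (first piece 1, then r[5]=24)
r[7] = 34
r[8] = 36  (first piece 1, then r[7]=34)
r[9] = 42  (first piece 2, then r[7]=34)
r[10] = 47  (first piece 5, then r[5]=24)
One optimal plan: pieces 5 + 5 (1 cut) → $48 − $1 = $47.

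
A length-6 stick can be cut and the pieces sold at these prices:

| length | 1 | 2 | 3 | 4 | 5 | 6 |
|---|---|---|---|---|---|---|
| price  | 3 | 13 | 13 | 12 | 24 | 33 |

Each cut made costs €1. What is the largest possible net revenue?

Consider every possible first cut. v[k] is the best of p[i]+v[k−i] over all sellable i≤k, charging 1 whenever i<k.
v[1] = 3
v[2] = max(3+3-1, 13+0) = 13
v[3] = max(3+13-1, 13+3-1, 13+0) = 15
v[4] = max(3+15-1, 13+13-1, 13+3-1, 12+0) = 25
v[5] = max(3+25-1, 13+15-1, 13+13-1, 12+3-1, 24+0) = 27
v[6] = max(3+27-1, 13+25-1, 13+15-1, 12+13-1, 24+3-1, 33+0) = 37
One optimal plan: pieces 2 + 2 + 2 (2 cuts) → €39 − €2 = €37.

37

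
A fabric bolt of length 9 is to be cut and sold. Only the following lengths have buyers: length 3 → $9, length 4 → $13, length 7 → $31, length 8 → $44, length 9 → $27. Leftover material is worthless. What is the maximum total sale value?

Let best[k] be the best obtainable value from length k. For each k, try every first piece i and keep the best of price[i] + best[k−i].
best[1] = 0
best[2] = 0
best[3] = 9
best[4] = max(9+0, 13+0) = 13
best[5] = max(9+0, 13+0) = 13
best[6] = max(9+9, 13+0) = 18
best[7] = max(9+13, 13+9, 31+0) = 31
best[8] = max(9+13, 13+13, 31+0, 44+0) = 44
best[9] = max(9+18, 13+13, 31+0, 44+0, 27+0) = 44
One optimal cutting: pieces 8 with 1 yard of scrap → $44.

44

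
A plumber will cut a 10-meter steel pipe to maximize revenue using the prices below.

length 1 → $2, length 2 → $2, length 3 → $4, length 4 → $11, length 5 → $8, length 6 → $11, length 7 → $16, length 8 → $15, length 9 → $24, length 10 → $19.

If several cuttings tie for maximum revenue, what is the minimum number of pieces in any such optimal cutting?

2

Build r[k] bottom-up: r[k] = max over allowed piece i of (p[i] + r[k−i]).
r[1] = 2
r[2] = max(2+2, 2+0) = 4
r[3] = max(2+4, 2+2, 4+0) = 6
r[4] = max(2+6, 2+4, 4+2, 11+0) = 11
r[5] = max(2+11, 2+6, 4+4, 11+2, 8+0) = 13
r[6] = max(2+13, 2+11, 4+6, 11+4, 8+2, 11+0) = 15
r[7] = max(2+15, 2+13, 4+11, …, 11+2, 16+0) = 17
r[8] = max(2+17, 2+15, 4+13, …, 16+2, 15+0) = 22
r[9] = max(2+22, 2+17, 4+15, …, 15+2, 24+0) = 24
r[10] = max(2+24, 2+22, 4+17, …, 24+2, 19+0) = 26
Maximum revenue is $26.
Now minimize piece count subject to staying optimal: for each k, pieces[k] = 1 + min over i with p[i]+r[k−i]=r[k] of pieces[k−i].
pieces[7] = 4
pieces[8] = 2
pieces[9] = 1
pieces[10] = 2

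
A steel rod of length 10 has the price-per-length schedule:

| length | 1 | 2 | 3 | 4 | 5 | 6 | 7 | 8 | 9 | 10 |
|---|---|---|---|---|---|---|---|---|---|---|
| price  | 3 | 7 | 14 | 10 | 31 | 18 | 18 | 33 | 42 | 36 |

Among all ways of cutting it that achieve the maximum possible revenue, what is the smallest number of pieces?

2

Consider every possible first cut. r[k] is the best of p[i]+r[k−i] over all sellable i≤k.
r[1] = 3
r[2] = max(3+3, 7+0) = 7
r[3] = max(3+7, 7+3, 14+0) = 14
r[4] = max(3+14, 7+7, 14+3, 10+0) = 17
r[5] = max(3+17, 7+14, 14+7, 10+3, 31+0) = 31
r[6] = max(3+31, 7+17, 14+14, 10+7, 31+3, 18+0) = 34
r[7] = max(3+34, 7+31, 14+17, …, 18+3, 18+0) = 38
r[8] = max(3+38, 7+34, 14+31, …, 18+3, 33+0) = 45
r[9] = max(3+45, 7+38, 14+34, …, 33+3, 42+0) = 48
r[10] = max(3+48, 7+45, 14+38, …, 42+3, 36+0) = 62
Maximum revenue is $62.
Now minimize piece count subject to staying optimal: for each k, pieces[k] = 1 + min over i with p[i]+r[k−i]=r[k] of pieces[k−i].
pieces[7] = 2
pieces[8] = 2
pieces[9] = 3
pieces[10] = 2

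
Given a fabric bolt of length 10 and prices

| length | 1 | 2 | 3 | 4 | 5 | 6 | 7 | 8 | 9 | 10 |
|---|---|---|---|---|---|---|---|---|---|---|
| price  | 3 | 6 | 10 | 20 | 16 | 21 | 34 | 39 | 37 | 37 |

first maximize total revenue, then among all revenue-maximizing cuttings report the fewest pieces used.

3

Consider every possible first cut. r[k] is the best of p[i]+r[k−i] over all sellable i≤k.
r[1] = 3
r[2] = max(3+3, 6+0) = 6
r[3] = max(3+6, 6+3, 10+0) = 10
r[4] = max(3+10, 6+6, 10+3, 20+0) = 20
r[5] = max(3+20, 6+10, 10+6, 20+3, 16+0) = 23
r[6] = max(3+23, 6+20, 10+10, 20+6, 16+3, 21+0) = 26
r[7] = max(3+26, 6+23, 10+20, …, 21+3, 34+0) = 34
r[8] = max(3+34, 6+26, 10+23, …, 34+3, 39+0) = 40
r[9] = max(3+40, 6+34, 10+26, …, 39+3, 37+0) = 43
r[10] = max(3+43, 6+40, 10+34, …, 37+3, 37+0) = 46
Maximum revenue is $46.
Now minimize piece count subject to staying optimal: for each k, pieces[k] = 1 + min over i with p[i]+r[k−i]=r[k] of pieces[k−i].
pieces[7] = 1
pieces[8] = 2
pieces[9] = 3
pieces[10] = 3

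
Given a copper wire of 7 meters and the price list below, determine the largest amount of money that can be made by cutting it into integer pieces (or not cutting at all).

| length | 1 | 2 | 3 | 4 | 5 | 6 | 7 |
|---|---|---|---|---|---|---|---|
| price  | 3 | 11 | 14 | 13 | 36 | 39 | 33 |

Build r[k] bottom-up: r[k] = max over allowed piece i of (p[i] + r[k−i]).
r[1] = 3
r[2] = max(3+3, 11+0) = 11
r[3] = max(3+11, 11+3, 14+0) = 14
r[4] = max(3+14, 11+11, 14+3, 13+0) = 22
r[5] = max(3+22, 11+14, 14+11, 13+3, 36+0) = 36
r[6] = max(3+36, 11+22, 14+14, 13+11, 36+3, 39+0) = 39
r[7] = max(3+39, 11+36, 14+22, …, 39+3, 33+0) = 47
One optimal cutting: 5 + 2 → €36 + €11 = €47.

47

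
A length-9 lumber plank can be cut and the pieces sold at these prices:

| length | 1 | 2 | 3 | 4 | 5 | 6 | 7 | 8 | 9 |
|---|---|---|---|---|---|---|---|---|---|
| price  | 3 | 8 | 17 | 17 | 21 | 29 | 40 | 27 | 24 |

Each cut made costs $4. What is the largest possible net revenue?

44

Build r[k] bottom-up: r[k] = max over allowed piece i of (p[i] + r[k−i]) − 4 per cut.
r[1] = 3
r[2] = max(3+3-4, 8+0) = 8
r[3] = max(3+8-4, 8+3-4, 17+0) = 17
r[4] = max(3+17-4, 8+8-4, 17+3-4, 17+0) = 17
r[5] = max(3+17-4, 8+17-4, 17+8-4, 17+3-4, 21+0) = 21
r[6] = max(3+21-4, 8+17-4, 17+17-4, 17+8-4, 21+3-4, 29+0) = 30
r[7] = max(3+30-4, 8+21-4, 17+17-4, …, 29+3-4, 40+0) = 40
r[8] = max(3+40-4, 8+30-4, 17+21-4, …, 40+3-4, 27+0) = 39
r[9] = max(3+39-4, 8+40-4, 17+30-4, …, 27+3-4, 24+0) = 44
One optimal plan: pieces 7 + 2 (1 cut) → $48 − $4 = $44.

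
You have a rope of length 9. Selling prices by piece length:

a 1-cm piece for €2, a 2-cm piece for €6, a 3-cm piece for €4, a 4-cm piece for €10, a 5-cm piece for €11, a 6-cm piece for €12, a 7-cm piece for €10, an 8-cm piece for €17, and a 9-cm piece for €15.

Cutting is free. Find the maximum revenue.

Let best[k] be the best obtainable value from length k. For each k, try every first piece i and keep the best of price[i] + best[k−i].
best[1] = 2
best[2] = 6
best[3] = 8  (first piece 1, then best[2]=6)
best[4] = 12  (first piece 2, then best[2]=6)
best[5] = 14  (first piece 1, then best[4]=12)
best[6] = 18  (first piece 2, then best[4]=12)
best[7] = 20  (first piece 1, then best[6]=18)
best[8] = 24  (first piece 2, then best[6]=18)
best[9] = 26  (first piece 1, then best[8]=24)
One optimal cutting: 2 + 2 + 2 + 2 + 1 → €6 + €6 + €6 + €6 + €2 = €26.

26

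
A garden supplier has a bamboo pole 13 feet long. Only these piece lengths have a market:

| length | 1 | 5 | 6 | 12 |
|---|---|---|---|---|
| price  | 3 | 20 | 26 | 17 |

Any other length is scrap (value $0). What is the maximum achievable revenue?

Consider every possible first cut. f[k] is the best of p[i]+f[k−i] over all sellable i≤k.
f[1] = 3
f[2] = 6  (first piece 1, then f[1]=3)
f[3] = 9  (first piece 1, then f[2]=6)
f[4] = 12  (first piece 1, then f[3]=9)
f[5] = 20
f[6] = 26
f[7] = 29  (first piece 1, then f[6]=26)
f[8] = 32  (first piece 1, then f[7]=29)
f[9] = 35  (first piece 1, then f[8]=32)
f[10] = 40  (first piece 5, then f[5]=20)
f[11] = 46  (first piece 5, then f[6]=26)
f[12] = 52  (first piece 6, then f[6]=26)
f[13] = 55  (first piece 1, then f[12]=52)
One optimal cutting: 6 + 6 + 1 → $55.

55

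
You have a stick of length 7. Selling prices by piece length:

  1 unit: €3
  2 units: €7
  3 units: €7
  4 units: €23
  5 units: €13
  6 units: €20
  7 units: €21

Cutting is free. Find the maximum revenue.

33

Consider every possible first cut. best[k] is the best of p[i]+best[k−i] over all sellable i≤k.
best[1] = 3
best[2] = max(3+3, 7+0) = 7
best[3] = max(3+7, 7+3, 7+0) = 10
best[4] = max(3+10, 7+7, 7+3, 23+0) = 23
best[5] = max(3+23, 7+10, 7+7, 23+3, 13+0) = 26
best[6] = max(3+26, 7+23, 7+10, 23+7, 13+3, 20+0) = 30
best[7] = max(3+30, 7+26, 7+23, …, 20+3, 21+0) = 33
One optimal cutting: 4 + 2 + 1 → €23 + €7 + €3 = €33.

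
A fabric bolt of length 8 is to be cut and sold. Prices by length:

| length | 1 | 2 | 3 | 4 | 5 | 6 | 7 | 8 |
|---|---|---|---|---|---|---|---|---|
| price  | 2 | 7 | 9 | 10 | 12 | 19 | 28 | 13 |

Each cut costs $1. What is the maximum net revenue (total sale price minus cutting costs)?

29

Let r[k] be the best obtainable value from length k. For each k, try every first piece i and keep the best of price[i] + r[k−i] minus the 1 cut fee when i<k.
r[1] = 2
r[2] = max(2+2-1, 7+0) = 7
r[3] = max(2+7-1, 7+2-1, 9+0) = 9
r[4] = max(2+9-1, 7+7-1, 9+2-1, 10+0) = 13
r[5] = max(2+13-1, 7+9-1, 9+7-1, 10+2-1, 12+0) = 15
r[6] = max(2+15-1, 7+13-1, 9+9-1, 10+7-1, 12+2-1, 19+0) = 19
r[7] = max(2+19-1, 7+15-1, 9+13-1, …, 19+2-1, 28+0) = 28
r[8] = max(2+28-1, 7+19-1, 9+15-1, …, 28+2-1, 13+0) = 29
One optimal plan: pieces 7 + 1 (1 cut) → $30 − $1 = $29.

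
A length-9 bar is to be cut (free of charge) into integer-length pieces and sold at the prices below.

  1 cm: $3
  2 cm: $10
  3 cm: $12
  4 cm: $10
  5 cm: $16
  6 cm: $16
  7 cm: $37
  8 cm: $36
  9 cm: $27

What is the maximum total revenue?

47

Let v[k] be the best obtainable value from length k. For each k, try every first piece i and keep the best of price[i] + v[k−i].
v[1] = 3
v[2] = max(3+3, 10+0) = 10
v[3] = max(3+10, 10+3, 12+0) = 13
v[4] = max(3+13, 10+10, 12+3, 10+0) = 20
v[5] = max(3+20, 10+13, 12+10, 10+3, 16+0) = 23
v[6] = max(3+23, 10+20, 12+13, 10+10, 16+3, 16+0) = 30
v[7] = max(3+30, 10+23, 12+20, …, 16+3, 37+0) = 37
v[8] = max(3+37, 10+30, 12+23, …, 37+3, 36+0) = 40
v[9] = max(3+40, 10+37, 12+30, …, 36+3, 27+0) = 47
One optimal cutting: 7 + 2 → $37 + $10 = $47.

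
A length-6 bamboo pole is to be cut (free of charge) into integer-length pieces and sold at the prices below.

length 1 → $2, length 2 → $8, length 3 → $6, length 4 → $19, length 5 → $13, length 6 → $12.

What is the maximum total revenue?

Let R[k] be the best obtainable value from length k. For each k, try every first piece i and keep the best of price[i] + R[k−i].
R[1] = 2
R[2] = 8
R[3] = 10  (first piece 1, then R[2]=8)
R[4] = 19
R[5] = 21  (first piece 1, then R[4]=19)
R[6] = 27  (first piece 2, then R[4]=19)
One optimal cutting: 4 + 2 → $19 + $8 = $27.

27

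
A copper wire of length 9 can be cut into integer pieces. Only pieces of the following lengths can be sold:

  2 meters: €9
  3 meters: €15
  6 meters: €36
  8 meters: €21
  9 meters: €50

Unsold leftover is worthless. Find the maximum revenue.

51

Build f[k] bottom-up: f[k] = max over allowed piece i of (p[i] + f[k−i]).
f[1] = 0
f[2] = 9
f[3] = max(9+0, 15+0) = 15
f[4] = max(9+9, 15+0) = 18
f[5] = max(9+15, 15+9) = 24
f[6] = max(9+18, 15+15, 36+0) = 36
f[7] = max(9+24, 15+18, 36+0) = 36
f[8] = max(9+36, 15+24, 36+9, 21+0) = 45
f[9] = max(9+36, 15+36, 36+15, 21+0, 50+0) = 51
One optimal cutting: 6 + 3 → €51.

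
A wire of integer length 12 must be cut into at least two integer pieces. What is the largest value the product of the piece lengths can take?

81

Fill f[k] for k=2..12: at each k try every first piece i and multiply by the better of (k−i) uncut or f[k−i].
f[2] = 1×max(1,0) = 1×1 = 1
f[3] = 1×max(2,1) = 1×2 = 2
f[4] = 2×max(2,1) = 2×2 = 4
f[5] = 2×max(3,2) = 2×3 = 6
f[6] = 3×max(3,2) = 3×3 = 9
f[7] = 2×max(5,6) = 2×6 = 12
f[8] = 2×max(6,9) = 2×9 = 18
f[9] = 3×max(6,9) = 3×9 = 27
f[10] = 2×max(8,18) = 2×18 = 36
f[11] = 2×max(9,27) = 2×27 = 54
f[12] = 3×max(9,27) = 3×27 = 81
One optimal split: 3 + 3 + 3 + 3; product 3×3×3×3 = 81.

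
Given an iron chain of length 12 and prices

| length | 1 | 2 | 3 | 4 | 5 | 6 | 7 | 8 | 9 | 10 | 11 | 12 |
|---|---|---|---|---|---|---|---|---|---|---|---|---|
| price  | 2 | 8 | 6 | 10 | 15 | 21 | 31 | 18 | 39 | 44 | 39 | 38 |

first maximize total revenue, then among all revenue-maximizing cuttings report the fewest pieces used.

2

Consider every possible first cut. r[k] is the best of p[i]+r[k−i] over all sellable i≤k.
r[1] = 2
r[2] = max(2+2, 8+0) = 8
r[3] = max(2+8, 8+2, 6+0) = 10
r[4] = max(2+10, 8+8, 6+2, 10+0) = 16
r[5] = max(2+16, 8+10, 6+8, 10+2, 15+0) = 18
r[6] = max(2+18, 8+16, 6+10, 10+8, 15+2, 21+0) = 24
r[7] = max(2+24, 8+18, 6+16, …, 21+2, 31+0) = 31
r[8] = max(2+31, 8+24, 6+18, …, 31+2, 18+0) = 33
r[9] = max(2+33, 8+31, 6+24, …, 18+2, 39+0) = 39
r[10] = max(2+39, 8+33, 6+31, …, 39+2, 44+0) = 44
r[11] = max(2+44, 8+39, 6+33, …, 44+2, 39+0) = 47
r[12] = max(2+47, 8+44, 6+39, …, 39+2, 38+0) = 52
Maximum revenue is $52.
Now minimize piece count subject to staying optimal: for each k, pieces[k] = 1 + min over i with p[i]+r[k−i]=r[k] of pieces[k−i].
pieces[9] = 1
pieces[10] = 1
pieces[11] = 2
pieces[12] = 2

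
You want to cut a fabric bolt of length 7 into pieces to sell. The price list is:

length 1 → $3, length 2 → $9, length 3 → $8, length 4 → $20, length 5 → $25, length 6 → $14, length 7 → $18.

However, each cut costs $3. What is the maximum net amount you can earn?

31

Let net[k] be the best obtainable value from length k. For each k, try every first piece i and keep the best of price[i] + net[k−i] minus the 3 cut fee when i<k.
net[1] = 3
net[2] = 9
net[3] = 9  (first piece 1, then net[2]=9)
net[4] = 20
net[5] = 25
net[6] = 26  (first piece 2, then net[4]=20)
net[7] = 31  (first piece 2, then net[5]=25)
One optimal plan: pieces 5 + 2 (1 cut) → $34 − $3 = $31.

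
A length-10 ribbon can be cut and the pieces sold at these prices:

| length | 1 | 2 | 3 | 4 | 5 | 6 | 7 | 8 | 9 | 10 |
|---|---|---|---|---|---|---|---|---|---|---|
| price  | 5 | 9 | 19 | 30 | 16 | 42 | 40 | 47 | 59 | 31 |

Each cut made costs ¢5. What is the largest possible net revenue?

Let v[k] be the best obtainable value from length k. For each k, try every first piece i and keep the best of price[i] + v[k−i] minus the 5 cut fee when i<k.
v[1] = 5
v[2] = 9
v[3] = 19
v[4] = 30
v[5] = 30  (first piece 1, then v[4]=30)
v[6] = 42
v[7] = 44  (first piece 3, then v[4]=30)
v[8] = 55  (first piece 4, then v[4]=30)
v[9] = 59
v[10] = 67  (first piece 4, then v[6]=42)
One optimal plan: pieces 6 + 4 (1 cut) → ¢72 − ¢5 = ¢67.

67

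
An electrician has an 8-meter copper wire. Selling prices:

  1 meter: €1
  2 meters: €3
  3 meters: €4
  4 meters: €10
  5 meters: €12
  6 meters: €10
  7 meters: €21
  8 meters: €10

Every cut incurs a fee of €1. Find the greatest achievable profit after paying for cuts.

21

Consider every possible first cut. net[k] is the best of p[i]+net[k−i] over all sellable i≤k, charging 1 whenever i<k.
net[1] = 1
net[2] = max(1+1-1, 3+0) = 3
net[3] = max(1+3-1, 3+1-1, 4+0) = 4
net[4] = max(1+4-1, 3+3-1, 4+1-1, 10+0) = 10
net[5] = max(1+10-1, 3+4-1, 4+3-1, 10+1-1, 12+0) = 12
net[6] = max(1+12-1, 3+10-1, 4+4-1, 10+3-1, 12+1-1, 10+0) = 12
net[7] = max(1+12-1, 3+12-1, 4+10-1, …, 10+1-1, 21+0) = 21
net[8] = max(1+21-1, 3+12-1, 4+12-1, …, 21+1-1, 10+0) = 21
One optimal plan: pieces 7 + 1 (1 cut) → €22 − €1 = €21.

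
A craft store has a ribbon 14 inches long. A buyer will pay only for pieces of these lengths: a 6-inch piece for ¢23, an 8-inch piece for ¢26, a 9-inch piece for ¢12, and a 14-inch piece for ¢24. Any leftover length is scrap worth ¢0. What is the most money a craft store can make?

Consider every possible first cut. f[k] is the best of p[i]+f[k−i] over all sellable i≤k.
f[1] = 0
f[2] = 0
f[3] = 0
f[4] = 0
f[5] = 0
f[6] = 23
f[7] = 23
f[8] = 26
f[9] = 26
f[10] = 26
f[11] = 26
f[12] = 46  (first piece 6, then f[6]=23)
f[13] = 46
f[14] = 49  (first piece 6, then f[8]=26)
One optimal cutting: 8 + 6 → ¢49.

49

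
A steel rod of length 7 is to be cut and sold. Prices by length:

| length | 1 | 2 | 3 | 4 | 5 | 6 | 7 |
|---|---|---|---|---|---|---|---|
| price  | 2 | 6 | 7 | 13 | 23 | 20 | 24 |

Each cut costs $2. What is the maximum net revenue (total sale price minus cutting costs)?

27

Consider every possible first cut. r[k] is the best of p[i]+r[k−i] over all sellable i≤k, charging 2 whenever i<k.
r[1] = 2
r[2] = 6
r[3] = 7
r[4] = 13
r[5] = 23
r[6] = 23  (first piece 1, then r[5]=23)
r[7] = 27  (first piece 2, then r[5]=23)
One optimal plan: pieces 5 + 2 (1 cut) → $29 − $2 = $27.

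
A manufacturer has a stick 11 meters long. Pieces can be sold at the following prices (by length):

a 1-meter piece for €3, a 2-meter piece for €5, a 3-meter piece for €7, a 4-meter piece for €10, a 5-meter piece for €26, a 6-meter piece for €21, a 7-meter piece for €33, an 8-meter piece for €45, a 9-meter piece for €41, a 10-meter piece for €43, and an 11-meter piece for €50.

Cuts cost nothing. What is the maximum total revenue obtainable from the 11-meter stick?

Build r[k] bottom-up: r[k] = max over allowed piece i of (p[i] + r[k−i]).
r[1] = 3
r[2] = 6  (first piece 1, then r[1]=3)
r[3] = 9  (first piece 1, then r[2]=6)
r[4] = 12  (first piece 1, then r[3]=9)
r[5] = 26
r[6] = 29  (first piece 1, then r[5]=26)
r[7] = 33
r[8] = 45
r[9] = 48  (first piece 1, then r[8]=45)
r[10] = 52  (first piece 5, then r[5]=26)
r[11] = 55  (first piece 1, then r[10]=52)
One optimal cutting: 5 + 5 + 1 → €26 + €26 + €3 = €55.

55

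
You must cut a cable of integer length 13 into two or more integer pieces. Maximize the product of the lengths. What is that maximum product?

Define prod[k] = max over 1≤i<k of i · max(k−i, prod[k−i]); the inner max lets the remainder stay uncut if that's better.
prod[2] = 1*max(1,0) = 1*1 = 1
prod[3] = 1*max(2,1) = 1*2 = 2
prod[4] = 2*max(2,1) = 2*2 = 4
prod[5] = 2*max(3,2) = 2*3 = 6
prod[6] = 3*max(3,2) = 3*3 = 9
prod[7] = 2*max(5,6) = 2*6 = 12
prod[8] = 2*max(6,9) = 2*9 = 18
prod[9] = 3*max(6,9) = 3*9 = 27
prod[10] = 2*max(8,18) = 2*18 = 36
prod[11] = 2*max(9,27) = 2*27 = 54
prod[12] = 3*max(9,27) = 3*27 = 81
prod[13] = 2*max(11,54) = 2*54 = 108
One optimal split: 3 + 3 + 3 + 2 + 2; product 3*3*3*2*2 = 108.

108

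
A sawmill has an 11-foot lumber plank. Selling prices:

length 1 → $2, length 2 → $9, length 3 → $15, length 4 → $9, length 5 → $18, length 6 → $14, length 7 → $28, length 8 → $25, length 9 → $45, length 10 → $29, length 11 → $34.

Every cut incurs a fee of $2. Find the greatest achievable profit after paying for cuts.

Build net[k] bottom-up: net[k] = max over allowed piece i of (p[i] + net[k−i]) − 2 per cut.
net[1] = 2
net[2] = max(2+2-2, 9+0) = 9
net[3] = max(2+9-2, 9+2-2, 15+0) = 15
net[4] = max(2+15-2, 9+9-2, 15+2-2, 9+0) = 16
net[5] = max(2+16-2, 9+15-2, 15+9-2, 9+2-2, 18+0) = 22
net[6] = max(2+22-2, 9+16-2, 15+15-2, 9+9-2, 18+2-2, 14+0) = 28
net[7] = max(2+28-2, 9+22-2, 15+16-2, …, 14+2-2, 28+0) = 29
net[8] = max(2+29-2, 9+28-2, 15+22-2, …, 28+2-2, 25+0) = 35
net[9] = max(2+35-2, 9+29-2, 15+28-2, …, 25+2-2, 45+0) = 45
net[10] = max(2+45-2, 9+35-2, 15+29-2, …, 45+2-2, 29+0) = 45
net[11] = max(2+45-2, 9+45-2, 15+35-2, …, 29+2-2, 34+0) = 52
One optimal plan: pieces 9 + 2 (1 cut) → $54 − $2 = $52.

52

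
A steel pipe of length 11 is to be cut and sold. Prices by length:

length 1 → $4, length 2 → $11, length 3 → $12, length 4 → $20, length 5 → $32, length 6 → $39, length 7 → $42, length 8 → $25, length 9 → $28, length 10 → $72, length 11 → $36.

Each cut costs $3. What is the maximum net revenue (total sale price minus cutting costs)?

Build v[k] bottom-up: v[k] = max over allowed piece i of (p[i] + v[k−i]) − 3 per cut.
v[1] = 4
v[2] = 11
v[3] = 12  (first piece 1, then v[2]=11)
v[4] = 20
v[5] = 32
v[6] = 39
v[7] = 42
v[8] = 47  (first piece 2, then v[6]=39)
v[9] = 50  (first piece 2, then v[7]=42)
v[10] = 72
v[11] = 73  (first piece 1, then v[10]=72)
One optimal plan: pieces 10 + 1 (1 cut) → $76 − $3 = $73.

73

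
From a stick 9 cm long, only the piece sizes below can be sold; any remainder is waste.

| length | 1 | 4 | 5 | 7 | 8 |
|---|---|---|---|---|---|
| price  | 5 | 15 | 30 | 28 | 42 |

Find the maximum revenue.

50

Let best[k] be the best obtainable value from length k. For each k, try every first piece i and keep the best of price[i] + best[k−i].
best[1] = 5
best[2] = 10  (first piece 1, then best[1]=5)
best[3] = 15  (first piece 1, then best[2]=10)
best[4] = max(5+15, 15+0) = 20
best[5] = max(5+20, 15+5, 30+0) = 30
best[6] = max(5+30, 15+10, 30+5) = 35
best[7] = max(5+35, 15+15, 30+10, 28+0) = 40
best[8] = max(5+40, 15+20, 30+15, 28+5, 42+0) = 45
best[9] = max(5+45, 15+30, 30+20, 28+10, 42+5) = 50
One optimal cutting: 5 + 1 + 1 + 1 + 1 → 50.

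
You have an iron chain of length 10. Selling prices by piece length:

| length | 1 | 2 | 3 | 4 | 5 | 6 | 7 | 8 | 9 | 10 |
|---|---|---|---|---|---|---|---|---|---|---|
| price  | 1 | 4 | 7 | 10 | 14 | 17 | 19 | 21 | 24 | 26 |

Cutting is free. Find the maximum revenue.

Let r[k] be the best obtainable value from length k. For each k, try every first piece i and keep the best of price[i] + r[k−i].
r[1] = 1
r[2] = max(1+1, 4+0) = 4
r[3] = max(1+4, 4+1, 7+0) = 7
r[4] = max(1+7, 4+4, 7+1, 10+0) = 10
r[5] = max(1+10, 4+7, 7+4, 10+1, 14+0) = 14
r[6] = max(1+14, 4+10, 7+7, 10+4, 14+1, 17+0) = 17
r[7] = max(1+17, 4+14, 7+10, …, 17+1, 19+0) = 19
r[8] = max(1+19, 4+17, 7+14, …, 19+1, 21+0) = 21
r[9] = max(1+21, 4+19, 7+17, …, 21+1, 24+0) = 24
r[10] = max(1+24, 4+21, 7+19, …, 24+1, 26+0) = 28
One optimal cutting: 5 + 5 → $14 + $14 = $28.

28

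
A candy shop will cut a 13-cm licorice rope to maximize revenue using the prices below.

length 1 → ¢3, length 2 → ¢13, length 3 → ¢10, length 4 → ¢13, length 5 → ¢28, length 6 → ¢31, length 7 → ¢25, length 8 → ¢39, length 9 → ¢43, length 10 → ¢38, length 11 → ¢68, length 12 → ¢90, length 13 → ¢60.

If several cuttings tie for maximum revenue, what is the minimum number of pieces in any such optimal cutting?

2

Consider every possible first cut. r[k] is the best of p[i]+r[k−i] over all sellable i≤k.
r[1] = 3
r[2] = max(3+3, 13+0) = 13
r[3] = max(3+13, 13+3, 10+0) = 16
r[4] = max(3+16, 13+13, 10+3, 13+0) = 26
r[5] = max(3+26, 13+16, 10+13, 13+3, 28+0) = 29
r[6] = max(3+29, 13+26, 10+16, 13+13, 28+3, 31+0) = 39
r[7] = max(3+39, 13+29, 10+26, …, 31+3, 25+0) = 42
r[8] = max(3+42, 13+39, 10+29, …, 25+3, 39+0) = 52
r[9] = max(3+52, 13+42, 10+39, …, 39+3, 43+0) = 55
r[10] = max(3+55, 13+52, 10+42, …, 43+3, 38+0) = 65
r[11] = max(3+65, 13+55, 10+52, …, 38+3, 68+0) = 68
r[12] = max(3+68, 13+65, 10+55, …, 68+3, 90+0) = 90
r[13] = max(3+90, 13+68, 10+65, …, 90+3, 60+0) = 93
Maximum revenue is ¢93.
Now minimize piece count subject to staying optimal: for each k, pieces[k] = 1 + min over i with p[i]+r[k−i]=r[k] of pieces[k−i].
pieces[10] = 5
pieces[11] = 1
pieces[12] = 1
pieces[13] = 2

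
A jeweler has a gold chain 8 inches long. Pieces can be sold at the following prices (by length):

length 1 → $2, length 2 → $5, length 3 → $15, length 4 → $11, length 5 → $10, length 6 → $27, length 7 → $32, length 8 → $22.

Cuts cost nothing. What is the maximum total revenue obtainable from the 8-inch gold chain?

Consider every possible first cut. best[k] is the best of p[i]+best[k−i] over all sellable i≤k.
best[1] = 2
best[2] = 5
best[3] = 15
best[4] = 17  (first piece 1, then best[3]=15)
best[5] = 20  (first piece 2, then best[3]=15)
best[6] = 30  (first piece 3, then best[3]=15)
best[7] = 32  (first piece 1, then best[6]=30)
best[8] = 35  (first piece 2, then best[6]=30)
One optimal cutting: 3 + 3 + 2 → $15 + $15 + $5 = $35.

35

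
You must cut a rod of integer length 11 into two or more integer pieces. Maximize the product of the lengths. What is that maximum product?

54

Define P[k] = max over 1≤i<k of i · max(k−i, P[k−i]); the inner max lets the remainder stay uncut if that's better.
P[2] = 1×max(1,0) = 1×1 = 1
P[3] = 1×max(2,1) = 1×2 = 2
P[4] = 2×max(2,1) = 2×2 = 4
P[5] = 2×max(3,2) = 2×3 = 6
P[6] = 3×max(3,2) = 3×3 = 9
P[7] = 2×max(5,6) = 2×6 = 12
P[8] = 2×max(6,9) = 2×9 = 18
P[9] = 3×max(6,9) = 3×9 = 27
P[10] = 2×max(8,18) = 2×18 = 36
P[11] = 2×max(9,27) = 2×27 = 54
One optimal split: 3 + 3 + 3 + 2; product 3×3×3×2 = 54.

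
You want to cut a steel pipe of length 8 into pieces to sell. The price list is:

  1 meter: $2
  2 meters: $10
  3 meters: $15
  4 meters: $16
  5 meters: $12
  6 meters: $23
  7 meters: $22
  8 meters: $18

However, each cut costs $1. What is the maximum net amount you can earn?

38

Let r[k] be the best obtainable value from length k. For each k, try every first piece i and keep the best of price[i] + r[k−i] minus the 1 cut fee when i<k.
r[1] = 2
r[2] = max(2+2-1, 10+0) = 10
r[3] = max(2+10-1, 10+2-1, 15+0) = 15
r[4] = max(2+15-1, 10+10-1, 15+2-1, 16+0) = 19
r[5] = max(2+19-1, 10+15-1, 15+10-1, 16+2-1, 12+0) = 24
r[6] = max(2+24-1, 10+19-1, 15+15-1, 16+10-1, 12+2-1, 23+0) = 29
r[7] = max(2+29-1, 10+24-1, 15+19-1, …, 23+2-1, 22+0) = 33
r[8] = max(2+33-1, 10+29-1, 15+24-1, …, 22+2-1, 18+0) = 38
One optimal plan: pieces 3 + 3 + 2 (2 cuts) → $40 − $2 = $38.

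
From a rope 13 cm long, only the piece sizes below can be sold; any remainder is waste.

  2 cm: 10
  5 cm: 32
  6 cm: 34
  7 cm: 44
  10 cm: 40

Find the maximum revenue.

78

Build f[k] bottom-up: f[k] = max over allowed piece i of (p[i] + f[k−i]).
f[1] = 0
f[2] = 10
f[3] = 10
f[4] = 20  (first piece 2, then f[2]=10)
f[5] = max(10+10, 32+0) = 32
f[6] = max(10+20, 32+0, 34+0) = 34
f[7] = max(10+32, 32+10, 34+0, 44+0) = 44
f[8] = max(10+34, 32+10, 34+10, 44+0) = 44
f[9] = max(10+44, 32+20, 34+10, 44+10) = 54
f[10] = max(10+44, 32+32, 34+20, 44+10, 40+0) = 64
f[11] = max(10+54, 32+34, 34+32, 44+20, 40+0) = 66
f[12] = max(10+64, 32+44, 34+34, 44+32, 40+10) = 76
f[13] = max(10+66, 32+44, 34+44, 44+34, 40+10) = 78
One optimal cutting: 7 + 6 → 78.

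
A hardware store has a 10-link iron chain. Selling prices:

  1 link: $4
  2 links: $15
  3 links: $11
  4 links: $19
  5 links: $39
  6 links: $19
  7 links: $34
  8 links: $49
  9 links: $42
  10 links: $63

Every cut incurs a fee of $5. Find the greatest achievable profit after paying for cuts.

73

Let v[k] be the best obtainable value from length k. For each k, try every first piece i and keep the best of price[i] + v[k−i] minus the 5 cut fee when i<k.
v[1] = 4
v[2] = 15
v[3] = 14  (first piece 1, then v[2]=15)
v[4] = 25  (first piece 2, then v[2]=15)
v[5] = 39
v[6] = 38  (first piece 1, then v[5]=39)
v[7] = 49  (first piece 2, then v[5]=39)
v[8] = 49
v[9] = 59  (first piece 2, then v[7]=49)
v[10] = 73  (first piece 5, then v[5]=39)
One optimal plan: pieces 5 + 5 (1 cut) → $78 − $5 = $73.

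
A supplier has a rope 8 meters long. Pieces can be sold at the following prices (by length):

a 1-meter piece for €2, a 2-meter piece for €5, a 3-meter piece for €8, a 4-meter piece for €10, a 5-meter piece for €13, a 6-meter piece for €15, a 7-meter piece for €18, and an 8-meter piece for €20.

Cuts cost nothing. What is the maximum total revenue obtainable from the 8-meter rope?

21

Consider every possible first cut. best[k] is the best of p[i]+best[k−i] over all sellable i≤k.
best[1] = 2
best[2] = max(2+2, 5+0) = 5
best[3] = max(2+5, 5+2, 8+0) = 8
best[4] = max(2+8, 5+5, 8+2, 10+0) = 10
best[5] = max(2+10, 5+8, 8+5, 10+2, 13+0) = 13
best[6] = max(2+13, 5+10, 8+8, 10+5, 13+2, 15+0) = 16
best[7] = max(2+16, 5+13, 8+10, …, 15+2, 18+0) = 18
best[8] = max(2+18, 5+16, 8+13, …, 18+2, 20+0) = 21
One optimal cutting: 3 + 3 + 2 → €8 + €8 + €5 = €21.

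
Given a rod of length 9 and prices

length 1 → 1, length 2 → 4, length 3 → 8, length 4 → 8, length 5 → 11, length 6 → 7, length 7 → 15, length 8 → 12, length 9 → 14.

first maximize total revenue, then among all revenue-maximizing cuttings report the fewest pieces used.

Let r[k] be the best obtainable value from length k. For each k, try every first piece i and keep the best of price[i] + r[k−i].
r[1] = 1
r[2] = 4
r[3] = 8
r[4] = 9  (first piece 1, then r[3]=8)
r[5] = 12  (first piece 2, then r[3]=8)
r[6] = 16  (first piece 3, then r[3]=8)
r[7] = 17  (first piece 1, then r[6]=16)
r[8] = 20  (first piece 2, then r[6]=16)
r[9] = 24  (first piece 3, then r[6]=16)
Maximum revenue is 24.
Now minimize piece count subject to staying optimal: for each k, pieces[k] = 1 + min over i with p[i]+r[k−i]=r[k] of pieces[k−i].
pieces[6] = 2
pieces[7] = 3
pieces[8] = 3
pieces[9] = 3

3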